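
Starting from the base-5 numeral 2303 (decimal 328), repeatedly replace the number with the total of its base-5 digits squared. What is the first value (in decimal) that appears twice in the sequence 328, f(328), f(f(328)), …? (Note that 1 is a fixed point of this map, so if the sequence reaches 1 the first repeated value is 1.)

328 = (2,3,0,3)_5 → 2² + 3² + 0² + 3² = 4 + 9 + 0 + 9 = 22
22 = (4,2)_5 → 4² + 2² = 16 + 4 = 20
20 = (4,0)_5 → 4² + 0² = 16 + 0 = 16
16 = (3,1)_5 → 3² + 1² = 9 + 1 = 10
10 = (2,0)_5 → 2² + 0² = 4 + 0 = 4
4 = (4)_5 → 4² = 16  — 16 already appeared earlier.

16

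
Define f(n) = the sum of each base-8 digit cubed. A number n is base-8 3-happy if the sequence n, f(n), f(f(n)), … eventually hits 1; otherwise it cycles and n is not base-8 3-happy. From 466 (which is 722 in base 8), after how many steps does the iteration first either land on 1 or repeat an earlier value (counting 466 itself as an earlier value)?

8

466 = (7,2,2)_8 → 7³ + 2³ + 2³ = 359
359 = (5,4,7)_8 → 5³ + 4³ + 7³ = 532
532 = (1,0,2,4)_8 → 1³ + 0³ + 2³ + 4³ = 73
73 = (1,1,1)_8 → 1³ + 1³ + 1³ = 3
3 = (3)_8 → 3³ = 27
27 = (3,3)_8 → 3³ + 3³ = 54
54 = (6,6)_8 → 6³ + 6³ = 432
432 = (6,6,0)_8 → 6³ + 6³ + 0³ = 432  — 432 repeats.
That took 8 steps.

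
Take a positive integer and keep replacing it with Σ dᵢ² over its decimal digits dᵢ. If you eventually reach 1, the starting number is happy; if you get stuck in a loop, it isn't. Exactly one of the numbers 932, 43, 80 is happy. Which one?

932: 932 → 94 → 97 → 130 → 10 → 1  — reaches 1 (happy)
43: 43 → 25 → 29 → 85 → 89 → 145 → 42 → 20 → 4 → 16 → 37 → 58 → 89  — repeats 89 (not happy)
80: 80 → 64 → 52 → 29 → 85 → 89 → 145 → 42 → 20 → 4 → 16 → 37 → 58 → 89  — repeats 89 (not happy)

932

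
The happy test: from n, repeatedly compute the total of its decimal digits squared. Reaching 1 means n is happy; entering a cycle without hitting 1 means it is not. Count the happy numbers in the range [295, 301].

295: 295 → 110 → 2 → 4 → 16 → 37 → 58 → 89 → 145 → 42 → 20 → 4  (repeats 4)
296: 296 → 121 → 6 → 36 → 45 → 41 → 17 → 50 → 25 → 29 → 85 → 89 → 145 → 42 → 20 → 4 → 16 → 37 → 58 → 89  (repeats 89)
297: 297 → 134 → 26 → 40 → 16 → 37 → 58 → 89 → 145 → 42 → 20 → 4 → 16  (repeats 16)
298: 298 → 149 → 98 → 145 → 42 → 20 → 4 → 16 → 37 → 58 → 89 → 145  (repeats 145)
299: 299 → 166 → 73 → 58 → 89 → 145 → 42 → 20 → 4 → 16 → 37 → 58  (repeats 58)
300: 300 → 9 → 81 → 65 → 61 → 37 → 58 → 89 → 145 → 42 → 20 → 4 → 16 → 37  (repeats 37)
301: 301 → 10 → 1  (reaches 1)
happy: 301

1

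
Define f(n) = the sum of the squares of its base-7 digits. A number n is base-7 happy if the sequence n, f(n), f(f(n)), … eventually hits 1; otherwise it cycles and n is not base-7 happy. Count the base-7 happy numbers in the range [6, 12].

6: 6 → 36 → 26 → 34 → 52 → 10 → 10  — not base-7 happy
7: 7 → 1  — base-7 happy
8: 8 → 2 → 4 → 16 → 8  — not base-7 happy
9: 9 → 5 → 25 → 25  — not base-7 happy
10: 10 → 10  — not base-7 happy
11: 11 → 17 → 13 → 37 → 29 → 17  — not base-7 happy
12: 12 → 26 → 34 → 52 → 10 → 10  — not base-7 happy
base-7 happy: 7

1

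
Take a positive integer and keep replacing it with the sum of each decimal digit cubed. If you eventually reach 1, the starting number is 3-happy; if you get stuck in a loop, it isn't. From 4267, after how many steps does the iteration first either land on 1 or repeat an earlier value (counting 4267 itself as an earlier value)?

4267 → 4³ + 2³ + 6³ + 7³ = 64 + 8 + 216 + 343 = 631
631 → 6³ + 3³ + 1³ = 216 + 27 + 1 = 244
244 → 2³ + 4³ + 4³ = 8 + 64 + 64 = 136
136 → 1³ + 3³ + 6³ = 1 + 27 + 216 = 244  — 244 repeats.
That took 4 steps.

4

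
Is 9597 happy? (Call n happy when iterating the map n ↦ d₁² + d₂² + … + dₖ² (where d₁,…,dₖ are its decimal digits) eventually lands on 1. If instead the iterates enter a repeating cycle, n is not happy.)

9597 → 9² + 5² + 9² + 7² = 236
236 → 2² + 3² + 6² = 49
49 → 4² + 9² = 97
97 → 9² + 7² = 130
130 → 1² + 3² + 0² = 10
10 → 1² + 0² = 1  — reached 1.

happy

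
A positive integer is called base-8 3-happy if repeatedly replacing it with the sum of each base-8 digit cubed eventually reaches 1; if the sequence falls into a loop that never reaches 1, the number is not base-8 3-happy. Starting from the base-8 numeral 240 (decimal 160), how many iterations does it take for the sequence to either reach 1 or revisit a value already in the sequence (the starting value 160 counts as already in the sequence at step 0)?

160 = (2,4,0)_8 → 2³ + 4³ + 0³ = 8 + 64 + 0 = 72
72 = (1,1,0)_8 → 1³ + 1³ + 0³ = 1 + 1 + 0 = 2
2 = (2)_8 → 2³ = 8
8 = (1,0)_8 → 1³ + 0³ = 1 + 0 = 1  — reached 1.
That took 4 steps.

4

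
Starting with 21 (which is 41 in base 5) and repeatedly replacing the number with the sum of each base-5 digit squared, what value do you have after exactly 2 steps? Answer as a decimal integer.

21 = (4,1)_5 → 4² + 1² = 17
17 = (3,2)_5 → 3² + 2² = 13

13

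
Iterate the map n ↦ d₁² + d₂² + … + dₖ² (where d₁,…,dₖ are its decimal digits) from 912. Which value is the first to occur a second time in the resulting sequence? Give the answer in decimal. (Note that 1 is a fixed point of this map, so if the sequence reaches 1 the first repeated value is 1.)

1

912 → 86
86 → 100
100 → 1  — reached the fixed point 1.
1 → 1, so 1 is the first repeated value.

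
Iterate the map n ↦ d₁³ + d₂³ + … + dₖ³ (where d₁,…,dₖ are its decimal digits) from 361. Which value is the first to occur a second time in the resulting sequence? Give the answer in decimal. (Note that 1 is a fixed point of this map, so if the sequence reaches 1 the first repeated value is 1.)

361 → 3³ + 6³ + 1³ = 244
244 → 2³ + 4³ + 4³ = 136
136 → 1³ + 3³ + 6³ = 244  — 244 already appeared earlier.

244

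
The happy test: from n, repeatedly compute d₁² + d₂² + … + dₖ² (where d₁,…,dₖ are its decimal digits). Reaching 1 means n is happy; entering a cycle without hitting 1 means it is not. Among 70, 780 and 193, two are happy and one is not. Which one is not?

70: 70 → 49 → 97 → 130 → 10 → 1  — reaches 1 (happy)
780: 780 → 113 → 11 → 2 → 4 → 16 → 37 → 58 → 89 → 145 → 42 → 20 → 4  — repeats 4 (not happy)
193: 193 → 91 → 82 → 68 → 100 → 1  — reaches 1 (happy)

780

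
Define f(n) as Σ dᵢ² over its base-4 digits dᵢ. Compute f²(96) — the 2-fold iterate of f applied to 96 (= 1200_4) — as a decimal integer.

96 = (1,2,0,0)_4 → 1² + 2² + 0² + 0² = 1 + 4 + 0 + 0 = 5
5 = (1,1)_4 → 1² + 1² = 1 + 1 = 2

2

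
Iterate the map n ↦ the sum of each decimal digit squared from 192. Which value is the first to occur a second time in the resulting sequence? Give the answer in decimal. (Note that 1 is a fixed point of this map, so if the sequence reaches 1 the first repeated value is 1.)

192 → 1² + 9² + 2² = 86
86 → 8² + 6² = 100
100 → 1² + 0² + 0² = 1  — reached the fixed point 1.
1 → 1, so 1 is the first repeated value.

1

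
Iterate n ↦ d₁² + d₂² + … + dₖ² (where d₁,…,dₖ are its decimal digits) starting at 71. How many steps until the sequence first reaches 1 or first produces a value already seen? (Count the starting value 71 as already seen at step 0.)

71 → 7² + 1² = 49 + 1 = 50
50 → 5² + 0² = 25 + 0 = 25
25 → 2² + 5² = 4 + 25 = 29
29 → 2² + 9² = 4 + 81 = 85
85 → 8² + 5² = 64 + 25 = 89
89 → 8² + 9² = 64 + 81 = 145
145 → 1² + 4² + 5² = 1 + 16 + 25 = 42
42 → 4² + 2² = 16 + 4 = 20
20 → 2² + 0² = 4 + 0 = 4
4 → 4² = 16
16 → 1² + 6² = 1 + 36 = 37
37 → 3² + 7² = 9 + 49 = 58
58 → 5² + 8² = 25 + 64 = 89  — 89 repeats.
That took 13 steps.

13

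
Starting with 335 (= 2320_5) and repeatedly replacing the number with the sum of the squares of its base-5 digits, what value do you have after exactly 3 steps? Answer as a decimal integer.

13

335 = (2,3,2,0)_5 → 2² + 3² + 2² + 0² = 4 + 9 + 4 + 0 = 17
17 = (3,2)_5 → 3² + 2² = 9 + 4 = 13
13 = (2,3)_5 → 2² + 3² = 4 + 9 = 13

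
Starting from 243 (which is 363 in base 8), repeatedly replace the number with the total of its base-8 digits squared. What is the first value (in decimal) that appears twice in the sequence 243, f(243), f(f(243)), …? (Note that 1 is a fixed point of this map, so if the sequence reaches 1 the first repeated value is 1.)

4

243 = (3,6,3)_8 → 54
54 = (6,6)_8 → 72
72 = (1,1,0)_8 → 2
2 = (2)_8 → 4
4 = (4)_8 → 16
16 = (2,0)_8 → 4  — 4 already appeared earlier.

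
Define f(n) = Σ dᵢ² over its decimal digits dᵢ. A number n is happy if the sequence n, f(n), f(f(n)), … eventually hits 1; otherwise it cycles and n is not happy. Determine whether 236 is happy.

happy

236 → 2² + 3² + 6² = 4 + 9 + 36 = 49
49 → 4² + 9² = 16 + 81 = 97
97 → 9² + 7² = 81 + 49 = 130
130 → 1² + 3² + 0² = 1 + 9 + 0 = 10
10 → 1² + 0² = 1 + 0 = 1  — reached 1.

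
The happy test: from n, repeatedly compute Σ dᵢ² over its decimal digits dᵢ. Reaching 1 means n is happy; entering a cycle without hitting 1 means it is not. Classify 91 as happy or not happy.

happy

91 → 9² + 1² = 82
82 → 8² + 2² = 68
68 → 6² + 8² = 100
100 → 1² + 0² + 0² = 1  — reached 1.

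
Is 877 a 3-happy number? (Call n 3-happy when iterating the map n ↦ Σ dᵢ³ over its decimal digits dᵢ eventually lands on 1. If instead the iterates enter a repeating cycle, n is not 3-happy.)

877 → 8³ + 7³ + 7³ = 1198
1198 → 1³ + 1³ + 9³ + 8³ = 1243
1243 → 1³ + 2³ + 4³ + 3³ = 100
100 → 1³ + 0³ + 0³ = 1  — reached 1.

3-happy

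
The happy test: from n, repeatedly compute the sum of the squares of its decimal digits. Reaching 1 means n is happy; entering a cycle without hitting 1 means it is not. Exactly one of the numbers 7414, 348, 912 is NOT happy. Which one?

348

7414: 7414 → 82 → 68 → 100 → 1  — reaches 1 (happy)
348: 348 → 89 → 145 → 42 → 20 → 4 → 16 → 37 → 58 → 89  — repeats 89 (not happy)
912: 912 → 86 → 100 → 1  — reaches 1 (happy)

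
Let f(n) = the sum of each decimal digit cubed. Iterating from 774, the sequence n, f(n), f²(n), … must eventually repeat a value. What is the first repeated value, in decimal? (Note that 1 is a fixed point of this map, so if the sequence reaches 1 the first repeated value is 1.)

153

774 → 7³ + 7³ + 4³ = 343 + 343 + 64 = 750
750 → 7³ + 5³ + 0³ = 343 + 125 + 0 = 468
468 → 4³ + 6³ + 8³ = 64 + 216 + 512 = 792
792 → 7³ + 9³ + 2³ = 343 + 729 + 8 = 1080
1080 → 1³ + 0³ + 8³ + 0³ = 1 + 0 + 512 + 0 = 513
513 → 5³ + 1³ + 3³ = 125 + 1 + 27 = 153
153 → 1³ + 5³ + 3³ = 1 + 125 + 27 = 153  — 153 already appeared earlier.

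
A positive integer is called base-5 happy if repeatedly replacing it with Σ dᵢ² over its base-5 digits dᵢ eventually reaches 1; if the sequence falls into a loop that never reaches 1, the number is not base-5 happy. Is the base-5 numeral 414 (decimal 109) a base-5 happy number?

base-5 happy

109 = (4,1,4)_5 → 33
33 = (1,1,3)_5 → 11
11 = (2,1)_5 → 5
5 = (1,0)_5 → 1  — reached 1.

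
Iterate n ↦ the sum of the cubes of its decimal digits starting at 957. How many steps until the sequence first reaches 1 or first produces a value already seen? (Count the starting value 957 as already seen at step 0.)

957 → 9³ + 5³ + 7³ = 1197
1197 → 1³ + 1³ + 9³ + 7³ = 1074
1074 → 1³ + 0³ + 7³ + 4³ = 408
408 → 4³ + 0³ + 8³ = 576
576 → 5³ + 7³ + 6³ = 684
684 → 6³ + 8³ + 4³ = 792
792 → 7³ + 9³ + 2³ = 1080
1080 → 1³ + 0³ + 8³ + 0³ = 513
513 → 5³ + 1³ + 3³ = 153
153 → 1³ + 5³ + 3³ = 153  — 153 repeats.
That took 10 steps.

10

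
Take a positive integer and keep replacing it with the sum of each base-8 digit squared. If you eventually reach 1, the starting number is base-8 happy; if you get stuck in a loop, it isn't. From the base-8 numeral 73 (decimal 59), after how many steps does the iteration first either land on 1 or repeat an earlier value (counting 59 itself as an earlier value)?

59 = (7,3)_8 → 7² + 3² = 49 + 9 = 58
58 = (7,2)_8 → 7² + 2² = 49 + 4 = 53
53 = (6,5)_8 → 6² + 5² = 36 + 25 = 61
61 = (7,5)_8 → 7² + 5² = 49 + 25 = 74
74 = (1,1,2)_8 → 1² + 1² + 2² = 1 + 1 + 4 = 6
6 = (6)_8 → 6² = 36
36 = (4,4)_8 → 4² + 4² = 16 + 16 = 32
32 = (4,0)_8 → 4² + 0² = 16 + 0 = 16
16 = (2,0)_8 → 2² + 0² = 4 + 0 = 4
4 = (4)_8 → 4² = 16  — 16 repeats.
That took 10 steps.

10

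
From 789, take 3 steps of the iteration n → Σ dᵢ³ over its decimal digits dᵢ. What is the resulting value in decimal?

789 → 7³ + 8³ + 9³ = 343 + 512 + 729 = 1584
1584 → 1³ + 5³ + 8³ + 4³ = 1 + 125 + 512 + 64 = 702
702 → 7³ + 0³ + 2³ = 343 + 0 + 8 = 351

351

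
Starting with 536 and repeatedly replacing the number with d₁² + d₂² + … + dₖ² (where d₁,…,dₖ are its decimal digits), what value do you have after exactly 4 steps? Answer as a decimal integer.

536 → 5² + 3² + 6² = 25 + 9 + 36 = 70
70 → 7² + 0² = 49 + 0 = 49
49 → 4² + 9² = 16 + 81 = 97
97 → 9² + 7² = 81 + 49 = 130

130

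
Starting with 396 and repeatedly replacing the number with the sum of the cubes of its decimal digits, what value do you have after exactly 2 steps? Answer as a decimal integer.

396 → 3³ + 9³ + 6³ = 27 + 729 + 216 = 972
972 → 9³ + 7³ + 2³ = 729 + 343 + 8 = 1080

1080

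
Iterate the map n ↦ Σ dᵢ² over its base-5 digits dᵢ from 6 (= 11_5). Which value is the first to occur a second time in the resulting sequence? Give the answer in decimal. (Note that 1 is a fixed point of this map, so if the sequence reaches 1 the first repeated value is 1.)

4

6 = (1,1)_5 → 1² + 1² = 1 + 1 = 2
2 = (2)_5 → 2² = 4
4 = (4)_5 → 4² = 16
16 = (3,1)_5 → 3² + 1² = 9 + 1 = 10
10 = (2,0)_5 → 2² + 0² = 4 + 0 = 4  — 4 already appeared earlier.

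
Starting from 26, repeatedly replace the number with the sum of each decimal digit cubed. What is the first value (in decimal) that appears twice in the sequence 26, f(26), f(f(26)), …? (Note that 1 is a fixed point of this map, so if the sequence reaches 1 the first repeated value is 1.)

26 → 2³ + 6³ = 8 + 216 = 224
224 → 2³ + 2³ + 4³ = 8 + 8 + 64 = 80
80 → 8³ + 0³ = 512 + 0 = 512
512 → 5³ + 1³ + 2³ = 125 + 1 + 8 = 134
134 → 1³ + 3³ + 4³ = 1 + 27 + 64 = 92
92 → 9³ + 2³ = 729 + 8 = 737
737 → 7³ + 3³ + 7³ = 343 + 27 + 343 = 713
713 → 7³ + 1³ + 3³ = 343 + 1 + 27 = 371
371 → 3³ + 7³ + 1³ = 27 + 343 + 1 = 371  — 371 already appeared earlier.

371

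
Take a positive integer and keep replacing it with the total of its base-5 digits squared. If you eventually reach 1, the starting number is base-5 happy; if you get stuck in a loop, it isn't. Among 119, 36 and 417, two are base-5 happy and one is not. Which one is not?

36

119: 119 → 41 → 11 → 5 → 1  — reaches 1 (base-5 happy)
36: 36 → 6 → 2 → 4 → 16 → 10 → 4  — repeats 4 (not base-5 happy)
417: 417 → 23 → 25 → 1  — reaches 1 (base-5 happy)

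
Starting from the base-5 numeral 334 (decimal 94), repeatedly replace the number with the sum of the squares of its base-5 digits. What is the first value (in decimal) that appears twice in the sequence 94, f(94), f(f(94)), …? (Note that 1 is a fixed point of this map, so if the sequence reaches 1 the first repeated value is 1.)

94 = (3,3,4)_5 → 3² + 3² + 4² = 9 + 9 + 16 = 34
34 = (1,1,4)_5 → 1² + 1² + 4² = 1 + 1 + 16 = 18
18 = (3,3)_5 → 3² + 3² = 9 + 9 = 18  — 18 already appeared earlier.

18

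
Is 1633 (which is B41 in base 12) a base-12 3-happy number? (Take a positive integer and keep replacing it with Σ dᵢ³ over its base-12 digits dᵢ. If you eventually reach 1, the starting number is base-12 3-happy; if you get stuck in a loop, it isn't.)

1633 = (11,4,1)_12 → 11³ + 4³ + 1³ = 1396
1396 = (9,8,4)_12 → 9³ + 8³ + 4³ = 1305
1305 = (9,0,9)_12 → 9³ + 0³ + 9³ = 1458
1458 = (10,1,6)_12 → 10³ + 1³ + 6³ = 1217
1217 = (8,5,5)_12 → 8³ + 5³ + 5³ = 762
762 = (5,3,6)_12 → 5³ + 3³ + 6³ = 368
368 = (2,6,8)_12 → 2³ + 6³ + 8³ = 736
736 = (5,1,4)_12 → 5³ + 1³ + 4³ = 190
190 = (1,3,10)_12 → 1³ + 3³ + 10³ = 1028
1028 = (7,1,8)_12 → 7³ + 1³ + 8³ = 856
856 = (5,11,4)_12 → 5³ + 11³ + 4³ = 1520
1520 = (10,6,8)_12 → 10³ + 6³ + 8³ = 1728
1728 = (1,0,0,0)_12 → 1³ + 0³ + 0³ + 0³ = 1  — reached 1.

base-12 3-happy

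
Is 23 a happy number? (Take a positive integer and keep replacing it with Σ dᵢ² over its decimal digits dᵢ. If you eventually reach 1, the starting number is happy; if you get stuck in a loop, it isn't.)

happy

23 → 2² + 3² = 4 + 9 = 13
13 → 1² + 3² = 1 + 9 = 10
10 → 1² + 0² = 1 + 0 = 1  — reached 1.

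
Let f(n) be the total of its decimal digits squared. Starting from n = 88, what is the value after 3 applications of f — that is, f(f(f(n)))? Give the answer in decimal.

88 → 8² + 8² = 128
128 → 1² + 2² + 8² = 69
69 → 6² + 9² = 117

117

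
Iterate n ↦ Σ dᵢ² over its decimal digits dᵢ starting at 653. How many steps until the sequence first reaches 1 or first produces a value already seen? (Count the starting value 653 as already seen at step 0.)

6

653 → 6² + 5² + 3² = 36 + 25 + 9 = 70
70 → 7² + 0² = 49 + 0 = 49
49 → 4² + 9² = 16 + 81 = 97
97 → 9² + 7² = 81 + 49 = 130
130 → 1² + 3² + 0² = 1 + 9 + 0 = 10
10 → 1² + 0² = 1 + 0 = 1  — reached 1.
That took 6 steps.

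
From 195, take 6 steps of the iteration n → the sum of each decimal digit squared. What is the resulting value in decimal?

89

195 → 1² + 9² + 5² = 1 + 81 + 25 = 107
107 → 1² + 0² + 7² = 1 + 0 + 49 = 50
50 → 5² + 0² = 25 + 0 = 25
25 → 2² + 5² = 4 + 25 = 29
29 → 2² + 9² = 4 + 81 = 85
85 → 8² + 5² = 64 + 25 = 89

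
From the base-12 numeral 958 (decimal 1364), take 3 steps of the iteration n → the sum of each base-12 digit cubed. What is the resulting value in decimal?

1217

1364 = (9,5,8)_12 → 9³ + 5³ + 8³ = 1366
1366 = (9,5,10)_12 → 9³ + 5³ + 10³ = 1854
1854 = (1,0,10,6)_12 → 1³ + 0³ + 10³ + 6³ = 1217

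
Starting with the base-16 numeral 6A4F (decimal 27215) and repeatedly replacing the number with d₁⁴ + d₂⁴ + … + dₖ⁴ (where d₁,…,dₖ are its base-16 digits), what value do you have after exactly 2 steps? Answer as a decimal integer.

89058

27215 = (6,10,4,15)_16 → 62177
62177 = (15,2,14,1)_16 → 89058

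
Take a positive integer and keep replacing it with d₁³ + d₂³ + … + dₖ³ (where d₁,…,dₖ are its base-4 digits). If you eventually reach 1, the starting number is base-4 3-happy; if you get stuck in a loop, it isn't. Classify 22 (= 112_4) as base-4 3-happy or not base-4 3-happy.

22 = (1,1,2)_4 → 1³ + 1³ + 2³ = 1 + 1 + 8 = 10
10 = (2,2)_4 → 2³ + 2³ = 8 + 8 = 16
16 = (1,0,0)_4 → 1³ + 0³ + 0³ = 1 + 0 + 0 = 1  — reached 1.

base-4 3-happy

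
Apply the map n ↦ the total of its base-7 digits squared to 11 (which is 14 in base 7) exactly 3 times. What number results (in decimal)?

11 = (1,4)_7 → 1² + 4² = 17
17 = (2,3)_7 → 2² + 3² = 13
13 = (1,6)_7 → 1² + 6² = 37

37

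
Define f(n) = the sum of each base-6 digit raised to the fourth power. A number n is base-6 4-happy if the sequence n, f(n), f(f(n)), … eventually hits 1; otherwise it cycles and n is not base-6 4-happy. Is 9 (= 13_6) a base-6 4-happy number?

not base-6 4-happy

9 = (1,3)_6 → 1⁴ + 3⁴ = 82
82 = (2,1,4)_6 → 2⁴ + 1⁴ + 4⁴ = 273
273 = (1,1,3,3)_6 → 1⁴ + 1⁴ + 3⁴ + 3⁴ = 164
164 = (4,3,2)_6 → 4⁴ + 3⁴ + 2⁴ = 353
353 = (1,3,4,5)_6 → 1⁴ + 3⁴ + 4⁴ + 5⁴ = 963
963 = (4,2,4,3)_6 → 4⁴ + 2⁴ + 4⁴ + 3⁴ = 609
609 = (2,4,5,3)_6 → 2⁴ + 4⁴ + 5⁴ + 3⁴ = 978
978 = (4,3,1,0)_6 → 4⁴ + 3⁴ + 1⁴ + 0⁴ = 338
338 = (1,3,2,2)_6 → 1⁴ + 3⁴ + 2⁴ + 2⁴ = 114
114 = (3,1,0)_6 → 3⁴ + 1⁴ + 0⁴ = 82  — 82 already seen; the sequence cycles without reaching 1.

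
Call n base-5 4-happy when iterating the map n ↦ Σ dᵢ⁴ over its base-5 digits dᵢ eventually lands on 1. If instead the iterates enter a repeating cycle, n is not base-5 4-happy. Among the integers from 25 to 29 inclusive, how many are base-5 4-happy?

1

25: 25 → 1  — base-5 4-happy
26: 26 → 2 → 16 → 82 → 98 → 418 → 244 → 594 → 674 → 514 → 528 → 338 → 194 → 354 → 528  — not base-5 4-happy
27: 27 → 17 → 97 → 353 → 353  — not base-5 4-happy
28: 28 → 82 → 98 → 418 → 244 → 594 → 674 → 514 → 528 → 338 → 194 → 354 → 528  — not base-5 4-happy
29: 29 → 257 → 33 → 83 → 163 → 99 → 593 → 499 → 849 → 595 → 593  — not base-5 4-happy
base-5 4-happy: 25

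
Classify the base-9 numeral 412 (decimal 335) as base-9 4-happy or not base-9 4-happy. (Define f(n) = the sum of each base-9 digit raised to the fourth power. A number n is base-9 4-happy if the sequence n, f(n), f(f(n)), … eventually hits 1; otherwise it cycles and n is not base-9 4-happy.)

base-9 4-happy

335 = (4,1,2)_9 → 4⁴ + 1⁴ + 2⁴ = 256 + 1 + 16 = 273
273 = (3,3,3)_9 → 3⁴ + 3⁴ + 3⁴ = 81 + 81 + 81 = 243
243 = (3,0,0)_9 → 3⁴ + 0⁴ + 0⁴ = 81 + 0 + 0 = 81
81 = (1,0,0)_9 → 1⁴ + 0⁴ + 0⁴ = 1 + 0 + 0 = 1  — reached 1.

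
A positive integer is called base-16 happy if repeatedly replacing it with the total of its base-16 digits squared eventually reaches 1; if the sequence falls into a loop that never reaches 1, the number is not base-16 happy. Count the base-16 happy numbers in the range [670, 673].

670: 670 → 281 → 83 → 34 → 8 → 64 → 16 → 1  (reaches 1)
671: 671 → 310 → 46 → 200 → 208 → 169 → 181 → 146 → 85 → 50 → 13 → 169  (repeats 169)
672: 672 → 104 → 100 → 52 → 25 → 82 → 29 → 170 → 200 → 208 → 169 → 181 → 146 → 85 → 50 → 13 → 169  (repeats 169)
673: 673 → 105 → 117 → 74 → 116 → 65 → 17 → 2 → 4 → 16 → 1  (reaches 1)
base-16 happy: 670, 673

2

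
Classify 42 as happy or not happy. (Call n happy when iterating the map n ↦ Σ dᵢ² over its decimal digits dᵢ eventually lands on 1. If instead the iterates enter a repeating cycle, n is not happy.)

42 → 4² + 2² = 16 + 4 = 20
20 → 2² + 0² = 4 + 0 = 4
4 → 4² = 16
16 → 1² + 6² = 1 + 36 = 37
37 → 3² + 7² = 9 + 49 = 58
58 → 5² + 8² = 25 + 64 = 89
89 → 8² + 9² = 64 + 81 = 145
145 → 1² + 4² + 5² = 1 + 16 + 25 = 42  — 42 already seen; the sequence cycles without reaching 1.

not happy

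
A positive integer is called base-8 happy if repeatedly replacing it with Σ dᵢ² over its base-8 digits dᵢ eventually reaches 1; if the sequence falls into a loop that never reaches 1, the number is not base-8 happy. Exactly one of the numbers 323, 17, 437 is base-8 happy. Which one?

323: 323 → 34 → 20 → 20  — repeats 20 (not base-8 happy)
17: 17 → 5 → 25 → 10 → 5  — repeats 5 (not base-8 happy)
437: 437 → 97 → 18 → 8 → 1  — reaches 1 (base-8 happy)

437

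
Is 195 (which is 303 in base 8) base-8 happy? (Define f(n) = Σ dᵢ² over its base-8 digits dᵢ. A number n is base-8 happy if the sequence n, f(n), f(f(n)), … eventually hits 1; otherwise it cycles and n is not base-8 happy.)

195 = (3,0,3)_8 → 18
18 = (2,2)_8 → 8
8 = (1,0)_8 → 1  — reached 1.

base-8 happy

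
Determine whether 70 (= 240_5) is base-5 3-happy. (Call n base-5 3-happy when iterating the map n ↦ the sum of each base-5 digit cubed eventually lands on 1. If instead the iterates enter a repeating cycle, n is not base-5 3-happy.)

70 = (2,4,0)_5 → 2³ + 4³ + 0³ = 72
72 = (2,4,2)_5 → 2³ + 4³ + 2³ = 80
80 = (3,1,0)_5 → 3³ + 1³ + 0³ = 28
28 = (1,0,3)_5 → 1³ + 0³ + 3³ = 28  — 28 already seen; the sequence cycles without reaching 1.

not base-5 3-happy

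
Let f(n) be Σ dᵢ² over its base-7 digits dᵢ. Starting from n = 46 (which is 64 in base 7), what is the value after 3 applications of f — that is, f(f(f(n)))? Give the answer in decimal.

10

46 = (6,4)_7 → 6² + 4² = 36 + 16 = 52
52 = (1,0,3)_7 → 1² + 0² + 3² = 1 + 0 + 9 = 10
10 = (1,3)_7 → 1² + 3² = 1 + 9 = 10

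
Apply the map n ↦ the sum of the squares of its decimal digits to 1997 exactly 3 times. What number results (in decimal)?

1997 → 1² + 9² + 9² + 7² = 212
212 → 2² + 1² + 2² = 9
9 → 9² = 81

81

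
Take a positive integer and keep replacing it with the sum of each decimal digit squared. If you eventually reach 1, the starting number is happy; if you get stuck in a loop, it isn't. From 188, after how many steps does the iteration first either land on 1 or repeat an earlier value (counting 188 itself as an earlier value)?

4

188 → 129
129 → 86
86 → 100
100 → 1  — reached 1.
That took 4 steps.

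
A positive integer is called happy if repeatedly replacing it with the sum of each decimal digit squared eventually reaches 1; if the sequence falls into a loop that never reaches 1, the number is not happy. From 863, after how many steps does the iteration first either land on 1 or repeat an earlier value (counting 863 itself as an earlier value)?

5

863 → 109
109 → 82
82 → 68
68 → 100
100 → 1  — reached 1.
That took 5 steps.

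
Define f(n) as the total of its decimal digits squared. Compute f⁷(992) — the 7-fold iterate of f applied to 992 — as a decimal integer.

992 → 166
166 → 73
73 → 58
58 → 89
89 → 145
145 → 42
42 → 20

20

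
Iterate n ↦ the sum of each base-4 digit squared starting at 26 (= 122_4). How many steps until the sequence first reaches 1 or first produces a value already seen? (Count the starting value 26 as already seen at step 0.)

26 = (1,2,2)_4 → 1² + 2² + 2² = 1 + 4 + 4 = 9
9 = (2,1)_4 → 2² + 1² = 4 + 1 = 5
5 = (1,1)_4 → 1² + 1² = 1 + 1 = 2
2 = (2)_4 → 2² = 4
4 = (1,0)_4 → 1² + 0² = 1 + 0 = 1  — reached 1.
That took 5 steps.

5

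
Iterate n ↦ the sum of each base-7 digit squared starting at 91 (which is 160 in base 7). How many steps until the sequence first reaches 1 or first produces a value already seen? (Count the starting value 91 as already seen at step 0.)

5

91 = (1,6,0)_7 → 1² + 6² + 0² = 1 + 36 + 0 = 37
37 = (5,2)_7 → 5² + 2² = 25 + 4 = 29
29 = (4,1)_7 → 4² + 1² = 16 + 1 = 17
17 = (2,3)_7 → 2² + 3² = 4 + 9 = 13
13 = (1,6)_7 → 1² + 6² = 1 + 36 = 37  — 37 repeats.
That took 5 steps.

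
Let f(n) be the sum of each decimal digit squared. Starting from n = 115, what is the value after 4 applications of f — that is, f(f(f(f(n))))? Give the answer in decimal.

115 → 1² + 1² + 5² = 27
27 → 2² + 7² = 53
53 → 5² + 3² = 34
34 → 3² + 4² = 25

25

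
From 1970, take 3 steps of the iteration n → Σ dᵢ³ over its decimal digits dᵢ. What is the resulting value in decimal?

371

1970 → 1073
1073 → 371
371 → 371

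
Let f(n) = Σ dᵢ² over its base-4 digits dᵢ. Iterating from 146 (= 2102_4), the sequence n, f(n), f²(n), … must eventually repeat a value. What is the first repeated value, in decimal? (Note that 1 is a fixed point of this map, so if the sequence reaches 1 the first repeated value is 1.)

146 = (2,1,0,2)_4 → 9
9 = (2,1)_4 → 5
5 = (1,1)_4 → 2
2 = (2)_4 → 4
4 = (1,0)_4 → 1  — reached the fixed point 1.
1 → 1, so 1 is the first repeated value.

1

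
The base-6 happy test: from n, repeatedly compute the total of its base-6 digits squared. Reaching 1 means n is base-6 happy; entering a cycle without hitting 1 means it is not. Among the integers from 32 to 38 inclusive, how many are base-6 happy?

1

32: 32 → 29 → 41 → 26 → 20 → 13 → 5 → 25 → 17 → 29  — not base-6 happy
33: 33 → 34 → 41 → 26 → 20 → 13 → 5 → 25 → 17 → 29 → 41  — not base-6 happy
34: 34 → 41 → 26 → 20 → 13 → 5 → 25 → 17 → 29 → 41  — not base-6 happy
35: 35 → 50 → 9 → 10 → 17 → 29 → 41 → 26 → 20 → 13 → 5 → 25 → 17  — not base-6 happy
36: 36 → 1  — base-6 happy
37: 37 → 2 → 4 → 16 → 20 → 13 → 5 → 25 → 17 → 29 → 41 → 26 → 20  — not base-6 happy
38: 38 → 5 → 25 → 17 → 29 → 41 → 26 → 20 → 13 → 5  — not base-6 happy
base-6 happy: 36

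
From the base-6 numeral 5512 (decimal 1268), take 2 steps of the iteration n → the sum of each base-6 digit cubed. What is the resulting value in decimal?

4

1268 = (5,5,1,2)_6 → 5³ + 5³ + 1³ + 2³ = 125 + 125 + 1 + 8 = 259
259 = (1,1,1,1)_6 → 1³ + 1³ + 1³ + 1³ = 1 + 1 + 1 + 1 = 4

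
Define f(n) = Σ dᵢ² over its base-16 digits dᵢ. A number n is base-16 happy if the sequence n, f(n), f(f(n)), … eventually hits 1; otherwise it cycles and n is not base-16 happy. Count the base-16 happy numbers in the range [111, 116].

111: 111 → 261 → 26 → 101 → 61 → 178 → 125 → 218 → 269 → 170 → 200 → 208 → 169 → 181 → 146 → 85 → 50 → 13 → 169  — not base-16 happy
112: 112 → 49 → 10 → 100 → 52 → 25 → 82 → 29 → 170 → 200 → 208 → 169 → 181 → 146 → 85 → 50 → 13 → 169  — not base-16 happy
113: 113 → 50 → 13 → 169 → 181 → 146 → 85 → 50  — not base-16 happy
114: 114 → 53 → 34 → 8 → 64 → 16 → 1  — base-16 happy
115: 115 → 58 → 109 → 205 → 313 → 91 → 146 → 85 → 50 → 13 → 169 → 181 → 146  — not base-16 happy
116: 116 → 65 → 17 → 2 → 4 → 16 → 1  — base-16 happy
base-16 happy: 114, 116

2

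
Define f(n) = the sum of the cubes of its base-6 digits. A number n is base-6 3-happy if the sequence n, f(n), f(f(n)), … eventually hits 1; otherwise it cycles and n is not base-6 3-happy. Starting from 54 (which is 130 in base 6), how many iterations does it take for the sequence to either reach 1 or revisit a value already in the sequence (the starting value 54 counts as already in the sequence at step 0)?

54 = (1,3,0)_6 → 1³ + 3³ + 0³ = 28
28 = (4,4)_6 → 4³ + 4³ = 128
128 = (3,3,2)_6 → 3³ + 3³ + 2³ = 62
62 = (1,4,2)_6 → 1³ + 4³ + 2³ = 73
73 = (2,0,1)_6 → 2³ + 0³ + 1³ = 9
9 = (1,3)_6 → 1³ + 3³ = 28  — 28 repeats.
That took 6 steps.

6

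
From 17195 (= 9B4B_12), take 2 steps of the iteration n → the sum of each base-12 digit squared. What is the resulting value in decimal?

29

17195 = (9,11,4,11)_12 → 9² + 11² + 4² + 11² = 339
339 = (2,4,3)_12 → 2² + 4² + 3² = 29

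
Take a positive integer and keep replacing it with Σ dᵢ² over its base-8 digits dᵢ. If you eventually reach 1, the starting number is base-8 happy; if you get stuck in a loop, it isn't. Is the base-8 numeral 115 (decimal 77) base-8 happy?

base-8 happy

77 = (1,1,5)_8 → 1² + 1² + 5² = 27
27 = (3,3)_8 → 3² + 3² = 18
18 = (2,2)_8 → 2² + 2² = 8
8 = (1,0)_8 → 1² + 0² = 1  — reached 1.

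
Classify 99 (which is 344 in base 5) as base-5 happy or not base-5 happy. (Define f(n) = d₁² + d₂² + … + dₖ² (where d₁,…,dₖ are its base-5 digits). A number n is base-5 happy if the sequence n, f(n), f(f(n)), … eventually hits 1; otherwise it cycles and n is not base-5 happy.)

base-5 happy

99 = (3,4,4)_5 → 3² + 4² + 4² = 41
41 = (1,3,1)_5 → 1² + 3² + 1² = 11
11 = (2,1)_5 → 2² + 1² = 5
5 = (1,0)_5 → 1² + 0² = 1  — reached 1.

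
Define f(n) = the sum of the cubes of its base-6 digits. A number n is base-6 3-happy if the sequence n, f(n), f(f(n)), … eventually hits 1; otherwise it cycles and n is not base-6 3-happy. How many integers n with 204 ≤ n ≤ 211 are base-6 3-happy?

204: 204 → 189 → 153 → 92 → 43 → 3 → 27 → 91 → 36 → 1  (reaches 1)
205: 205 → 190 → 190  (repeats 190)
206: 206 → 197 → 258 → 3 → 27 → 91 → 36 → 1  (reaches 1)
207: 207 → 216 → 1  (reaches 1)
208: 208 → 253 → 3 → 27 → 91 → 36 → 1  (reaches 1)
209: 209 → 314 → 81 → 36 → 1  (reaches 1)
210: 210 → 250 → 190 → 190  (repeats 190)
211: 211 → 251 → 251  (repeats 251)
base-6 3-happy: 204, 206, 207, 208, 209

5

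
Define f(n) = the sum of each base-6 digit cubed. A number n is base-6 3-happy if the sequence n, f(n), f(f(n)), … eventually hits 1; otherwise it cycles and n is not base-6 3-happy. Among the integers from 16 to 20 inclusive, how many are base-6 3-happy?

2

16: 16 → 72 → 8 → 9 → 28 → 128 → 62 → 73 → 9  — not base-6 3-happy
17: 17 → 133 → 92 → 43 → 3 → 27 → 91 → 36 → 1  — base-6 3-happy
18: 18 → 27 → 91 → 36 → 1  — base-6 3-happy
19: 19 → 28 → 128 → 62 → 73 → 9 → 28  — not base-6 3-happy
20: 20 → 35 → 250 → 190 → 190  — not base-6 3-happy
base-6 3-happy: 17, 18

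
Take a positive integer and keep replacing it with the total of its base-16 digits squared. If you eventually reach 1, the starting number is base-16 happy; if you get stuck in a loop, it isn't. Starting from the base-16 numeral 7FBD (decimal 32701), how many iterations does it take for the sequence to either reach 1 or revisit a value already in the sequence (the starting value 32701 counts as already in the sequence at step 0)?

12

32701 = (7,15,11,13)_16 → 7² + 15² + 11² + 13² = 564
564 = (2,3,4)_16 → 2² + 3² + 4² = 29
29 = (1,13)_16 → 1² + 13² = 170
170 = (10,10)_16 → 10² + 10² = 200
200 = (12,8)_16 → 12² + 8² = 208
208 = (13,0)_16 → 13² + 0² = 169
169 = (10,9)_16 → 10² + 9² = 181
181 = (11,5)_16 → 11² + 5² = 146
146 = (9,2)_16 → 9² + 2² = 85
85 = (5,5)_16 → 5² + 5² = 50
50 = (3,2)_16 → 3² + 2² = 13
13 = (13)_16 → 13² = 169  — 169 repeats.
That took 12 steps.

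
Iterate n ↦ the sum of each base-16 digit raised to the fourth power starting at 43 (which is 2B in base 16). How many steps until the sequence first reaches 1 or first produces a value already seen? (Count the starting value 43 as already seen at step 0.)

11

43 = (2,11)_16 → 14657
14657 = (3,9,4,1)_16 → 6899
6899 = (1,10,15,3)_16 → 60707
60707 = (14,13,2,3)_16 → 67074
67074 = (1,0,6,0,2)_16 → 1313
1313 = (5,2,1)_16 → 642
642 = (2,8,2)_16 → 4128
4128 = (1,0,2,0)_16 → 17
17 = (1,1)_16 → 2
2 = (2)_16 → 16
16 = (1,0)_16 → 1  — reached 1.
That took 11 steps.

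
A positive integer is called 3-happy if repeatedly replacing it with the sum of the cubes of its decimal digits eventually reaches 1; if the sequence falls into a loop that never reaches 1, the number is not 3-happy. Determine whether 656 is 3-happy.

656 → 6³ + 5³ + 6³ = 557
557 → 5³ + 5³ + 7³ = 593
593 → 5³ + 9³ + 3³ = 881
881 → 8³ + 8³ + 1³ = 1025
1025 → 1³ + 0³ + 2³ + 5³ = 134
134 → 1³ + 3³ + 4³ = 92
92 → 9³ + 2³ = 737
737 → 7³ + 3³ + 7³ = 713
713 → 7³ + 1³ + 3³ = 371
371 → 3³ + 7³ + 1³ = 371  — 371 already seen; the sequence cycles without reaching 1.

not 3-happy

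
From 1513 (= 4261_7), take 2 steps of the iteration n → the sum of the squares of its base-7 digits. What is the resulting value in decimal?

3

1513 = (4,2,6,1)_7 → 4² + 2² + 6² + 1² = 57
57 = (1,1,1)_7 → 1² + 1² + 1² = 3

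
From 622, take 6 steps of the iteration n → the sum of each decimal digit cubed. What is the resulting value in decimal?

622 → 6³ + 2³ + 2³ = 232
232 → 2³ + 3³ + 2³ = 43
43 → 4³ + 3³ = 91
91 → 9³ + 1³ = 730
730 → 7³ + 3³ + 0³ = 370
370 → 3³ + 7³ + 0³ = 370

370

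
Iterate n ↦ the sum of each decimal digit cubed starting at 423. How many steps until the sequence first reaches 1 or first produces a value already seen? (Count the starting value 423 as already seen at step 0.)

423 → 4³ + 2³ + 3³ = 99
99 → 9³ + 9³ = 1458
1458 → 1³ + 4³ + 5³ + 8³ = 702
702 → 7³ + 0³ + 2³ = 351
351 → 3³ + 5³ + 1³ = 153
153 → 1³ + 5³ + 3³ = 153  — 153 repeats.
That took 6 steps.

6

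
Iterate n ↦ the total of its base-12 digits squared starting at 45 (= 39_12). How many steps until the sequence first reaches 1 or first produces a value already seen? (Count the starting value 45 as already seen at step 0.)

6

45 = (3,9)_12 → 3² + 9² = 9 + 81 = 90
90 = (7,6)_12 → 7² + 6² = 49 + 36 = 85
85 = (7,1)_12 → 7² + 1² = 49 + 1 = 50
50 = (4,2)_12 → 4² + 2² = 16 + 4 = 20
20 = (1,8)_12 → 1² + 8² = 1 + 64 = 65
65 = (5,5)_12 → 5² + 5² = 25 + 25 = 50  — 50 repeats.
That took 6 steps.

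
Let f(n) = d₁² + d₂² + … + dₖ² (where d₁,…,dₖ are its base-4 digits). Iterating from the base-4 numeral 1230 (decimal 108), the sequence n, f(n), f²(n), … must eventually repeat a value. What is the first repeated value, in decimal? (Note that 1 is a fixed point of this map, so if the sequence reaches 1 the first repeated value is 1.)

108 = (1,2,3,0)_4 → 1² + 2² + 3² + 0² = 1 + 4 + 9 + 0 = 14
14 = (3,2)_4 → 3² + 2² = 9 + 4 = 13
13 = (3,1)_4 → 3² + 1² = 9 + 1 = 10
10 = (2,2)_4 → 2² + 2² = 4 + 4 = 8
8 = (2,0)_4 → 2² + 0² = 4 + 0 = 4
4 = (1,0)_4 → 1² + 0² = 1 + 0 = 1  — reached the fixed point 1.
1 → 1, so 1 is the first repeated value.

1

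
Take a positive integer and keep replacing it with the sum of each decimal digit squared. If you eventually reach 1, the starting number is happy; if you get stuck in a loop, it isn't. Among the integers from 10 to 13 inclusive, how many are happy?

2

10: 10 → 1  (reaches 1)
11: 11 → 2 → 4 → 16 → 37 → 58 → 89 → 145 → 42 → 20 → 4  (repeats 4)
12: 12 → 5 → 25 → 29 → 85 → 89 → 145 → 42 → 20 → 4 → 16 → 37 → 58 → 89  (repeats 89)
13: 13 → 10 → 1  (reaches 1)
happy: 10, 13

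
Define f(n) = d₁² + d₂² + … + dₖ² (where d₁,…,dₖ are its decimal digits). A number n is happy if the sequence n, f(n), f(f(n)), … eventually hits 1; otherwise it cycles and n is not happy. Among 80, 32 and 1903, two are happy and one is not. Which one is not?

80: 80 → 64 → 52 → 29 → 85 → 89 → 145 → 42 → 20 → 4 → 16 → 37 → 58 → 89  — repeats 89 (not happy)
32: 32 → 13 → 10 → 1  — reaches 1 (happy)
1903: 1903 → 91 → 82 → 68 → 100 → 1  — reaches 1 (happy)

80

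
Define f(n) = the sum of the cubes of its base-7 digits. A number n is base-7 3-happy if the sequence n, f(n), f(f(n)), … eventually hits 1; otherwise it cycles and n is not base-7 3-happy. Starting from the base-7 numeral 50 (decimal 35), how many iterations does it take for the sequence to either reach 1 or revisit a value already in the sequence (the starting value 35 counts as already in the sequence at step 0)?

9

35 = (5,0)_7 → 5³ + 0³ = 125
125 = (2,3,6)_7 → 2³ + 3³ + 6³ = 251
251 = (5,0,6)_7 → 5³ + 0³ + 6³ = 341
341 = (6,6,5)_7 → 6³ + 6³ + 5³ = 557
557 = (1,4,2,4)_7 → 1³ + 4³ + 2³ + 4³ = 137
137 = (2,5,4)_7 → 2³ + 5³ + 4³ = 197
197 = (4,0,1)_7 → 4³ + 0³ + 1³ = 65
65 = (1,2,2)_7 → 1³ + 2³ + 2³ = 17
17 = (2,3)_7 → 2³ + 3³ = 35  — 35 repeats.
That took 9 steps.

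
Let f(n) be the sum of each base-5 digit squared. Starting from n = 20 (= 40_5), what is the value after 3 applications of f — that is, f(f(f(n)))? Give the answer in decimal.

4

20 = (4,0)_5 → 4² + 0² = 16
16 = (3,1)_5 → 3² + 1² = 10
10 = (2,0)_5 → 2² + 0² = 4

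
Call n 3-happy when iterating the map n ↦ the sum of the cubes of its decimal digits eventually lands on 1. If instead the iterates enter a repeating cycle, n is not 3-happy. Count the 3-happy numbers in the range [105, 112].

1

105: 105 → 126 → 225 → 141 → 66 → 432 → 99 → 1458 → 702 → 351 → 153 → 153  — not 3-happy
106: 106 → 217 → 352 → 160 → 217  — not 3-happy
107: 107 → 344 → 155 → 251 → 134 → 92 → 737 → 713 → 371 → 371  — not 3-happy
108: 108 → 513 → 153 → 153  — not 3-happy
109: 109 → 730 → 370 → 370  — not 3-happy
110: 110 → 2 → 8 → 512 → 134 → 92 → 737 → 713 → 371 → 371  — not 3-happy
111: 111 → 3 → 27 → 351 → 153 → 153  — not 3-happy
112: 112 → 10 → 1  — 3-happy
3-happy: 112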